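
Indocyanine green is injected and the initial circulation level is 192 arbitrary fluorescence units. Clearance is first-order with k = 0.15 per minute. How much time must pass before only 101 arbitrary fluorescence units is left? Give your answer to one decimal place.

4.3 minutes

t½ = ln 2 / k = 0.69315 / 0.15 ≈ 4.621 minutes.
Fraction remaining = 101/192 ≈ 0.52604.
n = log₂(192/101) = ln(1.901)/ln 2 ≈ 0.92675 half-lives.
t = n × t½ = 0.92675 × 4.621 ≈ 4.2825 minutes.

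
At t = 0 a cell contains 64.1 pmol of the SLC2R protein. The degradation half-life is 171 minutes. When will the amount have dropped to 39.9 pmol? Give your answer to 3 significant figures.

117 minutes

Fraction remaining = 39.9/64.1 ≈ 0.62246.
n = log₂(64.1/39.9) = ln(1.6065)/ln 2 ≈ 0.68394 half-lives.
t = n × t½ = 0.68394 × 171 ≈ 116.95 minutes.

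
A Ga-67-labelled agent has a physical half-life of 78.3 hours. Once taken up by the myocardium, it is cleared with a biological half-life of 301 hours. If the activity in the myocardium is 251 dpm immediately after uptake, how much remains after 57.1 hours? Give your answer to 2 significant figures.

130 dpm

1/t_eff = 1/t_phys + 1/t_biol = 1/78.3 + 1/301 = 0.016094 per hour.
t_eff = 78.3 × 301 / (78.3 + 301) ≈ 62.136 hours.
Remaining = 251 × (1/2)^(57.1/62.136) = 251 × (1/2)^0.91895 ≈ 132.75 dpm.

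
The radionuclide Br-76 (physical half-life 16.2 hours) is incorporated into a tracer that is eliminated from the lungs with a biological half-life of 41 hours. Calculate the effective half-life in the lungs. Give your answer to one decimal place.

1/t_eff = 1/t_phys + 1/t_biol = 1/16.2 + 1/41 = 0.086119 per hour.
t_eff = 16.2 × 41 / (16.2 + 41) ≈ 11.612 hours.

11.6 hours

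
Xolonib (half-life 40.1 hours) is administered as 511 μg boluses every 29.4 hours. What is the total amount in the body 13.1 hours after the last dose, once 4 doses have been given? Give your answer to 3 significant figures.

The 4 doses were given 101.3, 71.9, 42.5, 13.1 hours ago.
Total = 511·(1/2)^(101.3/40.1) + 511·(1/2)^(71.9/40.1) + 511·(1/2)^(42.5/40.1) + 511·(1/2)^(13.1/40.1)
      = 88.708 + 147.46 + 245.12 + 407.45 ≈ 888.74 μg.

889 μg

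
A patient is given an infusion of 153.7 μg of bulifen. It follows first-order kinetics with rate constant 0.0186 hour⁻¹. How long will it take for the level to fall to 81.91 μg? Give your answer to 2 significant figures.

34 hours

t½ = ln 2 / k = 0.69315 / 0.0186 ≈ 37.266 hours.
Fraction remaining = 81.91/153.7 ≈ 0.53292.
n = log₂(153.7/81.91) = ln(1.8764)/ln 2 ≈ 0.90801 half-lives.
t = n × t½ = 0.90801 × 37.266 ≈ 33.838 hours.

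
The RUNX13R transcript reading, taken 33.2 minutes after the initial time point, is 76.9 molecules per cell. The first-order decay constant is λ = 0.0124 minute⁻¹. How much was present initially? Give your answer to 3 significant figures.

116 molecules per cell

t½ = ln 2 / λ = 0.69315 / 0.0124 ≈ 55.899 minutes.
Number of half-lives elapsed: n = 33.2/55.899 ≈ 0.59393.
A₀ = A × 2^n = 76.9 × 2^0.59393 = 76.9 × 1.5094 ≈ 116.07 molecules per cell.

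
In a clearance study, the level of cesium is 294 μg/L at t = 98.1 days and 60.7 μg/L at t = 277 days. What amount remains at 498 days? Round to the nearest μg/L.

9 μg/L

Over Δt = 277 − 98.1 = 178.9 days, the level fell by a factor of 294/60.7 ≈ 4.8435.
n = log₂(4.8435) ≈ 2.276 half-lives, so t½ = 178.9/2.276 ≈ 78.601 days.
From t = 277 to t = 498: 60.7 × (1/2)^((498−277)/78.601) ≈ 8.6456 μg/L.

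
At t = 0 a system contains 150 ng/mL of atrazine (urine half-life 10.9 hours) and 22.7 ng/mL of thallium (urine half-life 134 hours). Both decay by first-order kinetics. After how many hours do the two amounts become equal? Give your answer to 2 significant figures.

Set 150·(1/2)^(t/10.9) = 22.7·(1/2)^(t/134).
Taking log₂: log₂(150/22.7) = t·(1/10.9 − 1/134).
log₂(6.6079) = 2.7242; 1/10.9 − 1/134 = 0.08428.
t = 2.7242 / 0.08428 ≈ 32.323 hours.

32 hours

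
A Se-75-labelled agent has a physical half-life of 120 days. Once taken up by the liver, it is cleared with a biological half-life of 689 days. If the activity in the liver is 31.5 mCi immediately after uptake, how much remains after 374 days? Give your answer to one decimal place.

2.5 mCi

1/t_eff = 1/t_phys + 1/t_biol = 1/120 + 1/689 = 0.0097847 per day.
t_eff = 120 × 689 / (120 + 689) ≈ 102.2 days.
Remaining = 31.5 × (1/2)^(374/102.2) = 31.5 × (1/2)^3.6595 ≈ 2.4929 mCi.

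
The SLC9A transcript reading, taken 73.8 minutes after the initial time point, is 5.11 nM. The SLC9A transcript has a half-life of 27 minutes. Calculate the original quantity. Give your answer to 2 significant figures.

Number of half-lives elapsed: n = 73.8/27 ≈ 2.7333.
A₀ = A × 2^n = 5.11 × 2^2.7333 = 5.11 × 6.6499 ≈ 33.981 nM.

34 nM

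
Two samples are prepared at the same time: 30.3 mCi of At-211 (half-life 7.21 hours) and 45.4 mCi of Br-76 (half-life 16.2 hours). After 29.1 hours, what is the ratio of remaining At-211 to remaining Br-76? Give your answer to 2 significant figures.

0.14

At-211: 30.3 × (1/2)^(29.1/7.21) = 30.3 × (1/2)^4.0361 ≈ 1.847 mCi.
Br-76: 45.4 × (1/2)^(29.1/16.2) = 45.4 × (1/2)^1.7963 ≈ 13.071 mCi.
Ratio ≈ 1.847 / 13.071 ≈ 0.1413.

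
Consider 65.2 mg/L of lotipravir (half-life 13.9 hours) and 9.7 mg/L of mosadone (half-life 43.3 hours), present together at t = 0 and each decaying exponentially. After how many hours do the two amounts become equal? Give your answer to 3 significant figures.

56.3 hours

Set 65.2·(1/2)^(t/13.9) = 9.7·(1/2)^(t/43.3).
Taking log₂: log₂(65.2/9.7) = t·(1/13.9 − 1/43.3).
log₂(6.7216) = 2.7488; 1/13.9 − 1/43.3 = 0.048848.
t = 2.7488 / 0.048848 ≈ 56.273 hours.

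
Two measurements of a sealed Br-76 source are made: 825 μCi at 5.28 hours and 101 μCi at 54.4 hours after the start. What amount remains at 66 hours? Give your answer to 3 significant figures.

Over Δt = 54.4 − 5.28 = 49.12 hours, the level fell by a factor of 825/101 ≈ 8.1683.
n = log₂(8.1683) ≈ 3.03 half-lives, so t½ = 49.12/3.03 ≈ 16.211 hours.
From t = 54.4 to t = 66: 101 × (1/2)^((66−54.4)/16.211) ≈ 61.506 μCi.

61.5 μCi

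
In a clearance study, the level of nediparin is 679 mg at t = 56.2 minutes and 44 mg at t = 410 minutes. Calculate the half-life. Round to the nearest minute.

Over Δt = 410 − 56.2 = 353.8 minutes, the level fell by a factor of 679/44 ≈ 15.432.
n = log₂(15.432) ≈ 3.9478 half-lives, so t½ = 353.8/3.9478 ≈ 89.619 minutes.

90 minutes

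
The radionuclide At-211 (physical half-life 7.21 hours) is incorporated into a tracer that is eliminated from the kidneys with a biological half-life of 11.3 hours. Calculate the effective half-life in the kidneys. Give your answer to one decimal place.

1/t_eff = 1/t_phys + 1/t_biol = 1/7.21 + 1/11.3 = 0.22719 per hour.
t_eff = 7.21 × 11.3 / (7.21 + 11.3) ≈ 4.4016 hours.

4.4 hours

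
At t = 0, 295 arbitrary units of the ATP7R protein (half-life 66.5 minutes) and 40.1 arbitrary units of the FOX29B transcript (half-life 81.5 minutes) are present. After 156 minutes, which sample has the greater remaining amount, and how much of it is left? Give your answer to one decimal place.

ATP7R protein, 58.0 arbitrary units

ATP7R protein: 295 × (1/2)^2.3459 ≈ 58.029 arbitrary units.
FOX29B transcript: 40.1 × (1/2)^1.9141 ≈ 10.64 arbitrary units.
ATP7R protein has more remaining, at ≈ 58.029 arbitrary units.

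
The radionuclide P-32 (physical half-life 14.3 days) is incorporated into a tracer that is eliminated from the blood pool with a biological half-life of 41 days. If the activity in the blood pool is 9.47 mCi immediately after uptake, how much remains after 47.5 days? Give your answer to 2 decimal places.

0.42 mCi

1/t_eff = 1/t_phys + 1/t_biol = 1/14.3 + 1/41 = 0.09432 per day.
t_eff = 14.3 × 41 / (14.3 + 41) ≈ 10.602 days.
Remaining = 9.47 × (1/2)^(47.5/10.602) = 9.47 × (1/2)^4.4802 ≈ 0.4243 mCi.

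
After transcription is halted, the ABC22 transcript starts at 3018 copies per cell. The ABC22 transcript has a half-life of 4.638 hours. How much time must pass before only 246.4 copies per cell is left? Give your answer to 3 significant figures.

Fraction remaining = 246.4/3018 ≈ 0.081643.
n = log₂(3018/246.4) = ln(12.248)/ln 2 ≈ 3.6145 half-lives.
t = n × t½ = 3.6145 × 4.638 ≈ 16.764 hours.

16.8 hours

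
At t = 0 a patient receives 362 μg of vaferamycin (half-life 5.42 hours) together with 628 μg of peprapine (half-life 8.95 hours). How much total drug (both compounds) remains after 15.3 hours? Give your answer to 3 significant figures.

vaferamycin: 362 × (1/2)^(15.3/5.42) = 362 × (1/2)^2.8229 ≈ 51.161 μg.
peprapine: 628 × (1/2)^(15.3/8.95) = 628 × (1/2)^1.7095 ≈ 192.02 μg.
Total = 51.161 + 192.02 ≈ 243.18 μg.

243 μg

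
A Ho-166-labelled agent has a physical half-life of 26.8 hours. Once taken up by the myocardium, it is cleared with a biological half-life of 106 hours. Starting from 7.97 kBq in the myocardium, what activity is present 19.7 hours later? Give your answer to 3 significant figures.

1/t_eff = 1/t_phys + 1/t_biol = 1/26.8 + 1/106 = 0.046747 per hour.
t_eff = 26.8 × 106 / (26.8 + 106) ≈ 21.392 hours.
Remaining = 7.97 × (1/2)^(19.7/21.392) = 7.97 × (1/2)^0.92092 ≈ 4.2095 kBq.

4.21 kBq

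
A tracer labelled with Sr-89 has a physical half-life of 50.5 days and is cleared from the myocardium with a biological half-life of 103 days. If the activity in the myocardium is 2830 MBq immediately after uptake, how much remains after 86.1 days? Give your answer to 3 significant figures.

1/t_eff = 1/t_phys + 1/t_biol = 1/50.5 + 1/103 = 0.029511 per day.
t_eff = 50.5 × 103 / (50.5 + 103) ≈ 33.886 days.
Remaining = 2830 × (1/2)^(86.1/33.886) = 2830 × (1/2)^2.5409 ≈ 486.3 MBq.

486 MBq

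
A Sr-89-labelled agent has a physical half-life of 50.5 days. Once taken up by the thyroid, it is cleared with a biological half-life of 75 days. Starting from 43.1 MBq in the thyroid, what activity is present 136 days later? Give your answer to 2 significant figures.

1.9 MBq

1/t_eff = 1/t_phys + 1/t_biol = 1/50.5 + 1/75 = 0.033135 per day.
t_eff = 50.5 × 75 / (50.5 + 75) ≈ 30.179 days.
Remaining = 43.1 × (1/2)^(136/30.179) = 43.1 × (1/2)^4.5064 ≈ 1.8963 MBq.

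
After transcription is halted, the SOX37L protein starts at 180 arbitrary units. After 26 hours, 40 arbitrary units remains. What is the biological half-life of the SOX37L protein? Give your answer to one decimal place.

A/A₀ = 40/180 ≈ 0.22222.
n = log₂(4.5) ≈ 2.1699 half-lives elapsed in 26 hours.
t½ = 26/2.1699 ≈ 11.982 hours.

12.0 hours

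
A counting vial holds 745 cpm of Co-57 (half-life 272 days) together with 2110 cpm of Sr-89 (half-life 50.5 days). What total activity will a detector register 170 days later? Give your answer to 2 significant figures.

690 cpm

Co-57: 745 × (1/2)^(170/272) = 745 × (1/2)^0.625 ≈ 483.07 cpm.
Sr-89: 2110 × (1/2)^(170/50.5) = 2110 × (1/2)^3.3663 ≈ 204.6 cpm.
Total = 483.07 + 204.6 ≈ 687.68 cpm.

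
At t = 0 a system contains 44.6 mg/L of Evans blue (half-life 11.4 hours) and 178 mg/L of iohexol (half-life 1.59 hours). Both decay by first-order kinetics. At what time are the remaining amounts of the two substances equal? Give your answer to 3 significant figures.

Set 44.6·(1/2)^(t/11.4) = 178·(1/2)^(t/1.59).
Taking log₂: log₂(44.6/178) = t·(1/11.4 − 1/1.59).
log₂(0.25056) = -1.9968; 1/11.4 − 1/1.59 = -0.54121.
t = -1.9968 / -0.54121 ≈ 3.6894 hours.

3.69 hours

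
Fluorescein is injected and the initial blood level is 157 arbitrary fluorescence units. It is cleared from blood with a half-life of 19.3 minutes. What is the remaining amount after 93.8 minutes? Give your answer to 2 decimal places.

Number of half-lives: n = 93.8/19.3 ≈ 4.8601.
Remaining = 157 × (1/2)^4.8601 = 157 × 0.034432 ≈ 5.4058 arbitrary fluorescence units.

5.41 arbitrary fluorescence units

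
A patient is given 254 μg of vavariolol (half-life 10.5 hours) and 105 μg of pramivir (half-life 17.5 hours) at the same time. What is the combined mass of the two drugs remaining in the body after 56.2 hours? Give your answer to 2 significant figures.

vavariolol: 254 × (1/2)^(56.2/10.5) = 254 × (1/2)^5.3524 ≈ 6.2174 μg.
pramivir: 105 × (1/2)^(56.2/17.5) = 105 × (1/2)^3.2114 ≈ 11.336 μg.
Total = 6.2174 + 11.336 ≈ 17.553 μg.

18 μg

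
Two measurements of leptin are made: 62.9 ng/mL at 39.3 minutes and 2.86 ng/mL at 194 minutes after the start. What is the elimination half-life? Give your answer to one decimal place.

Over Δt = 194 − 39.3 = 154.7 minutes, the level fell by a factor of 62.9/2.86 ≈ 21.993.
n = log₂(21.993) ≈ 4.459 half-lives, so t½ = 154.7/4.459 ≈ 34.694 minutes.

34.7 minutes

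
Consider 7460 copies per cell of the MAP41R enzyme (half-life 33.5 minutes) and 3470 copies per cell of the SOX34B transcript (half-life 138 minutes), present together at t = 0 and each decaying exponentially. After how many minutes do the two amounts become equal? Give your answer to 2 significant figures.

49 minutes

Set 7460·(1/2)^(t/33.5) = 3470·(1/2)^(t/138).
Taking log₂: log₂(7460/3470) = t·(1/33.5 − 1/138).
log₂(2.1499) = 1.1042; 1/33.5 − 1/138 = 0.022604.
t = 1.1042 / 0.022604 ≈ 48.851 minutes.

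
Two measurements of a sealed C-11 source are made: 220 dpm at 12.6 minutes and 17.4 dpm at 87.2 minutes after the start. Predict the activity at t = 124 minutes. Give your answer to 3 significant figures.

4.98 dpm

Over Δt = 87.2 − 12.6 = 74.6 minutes, the level fell by a factor of 220/17.4 ≈ 12.644.
n = log₂(12.644) ≈ 3.6603 half-lives, so t½ = 74.6/3.6603 ≈ 20.381 minutes.
From t = 87.2 to t = 124: 17.4 × (1/2)^((124−87.2)/20.381) ≈ 4.9773 dpm.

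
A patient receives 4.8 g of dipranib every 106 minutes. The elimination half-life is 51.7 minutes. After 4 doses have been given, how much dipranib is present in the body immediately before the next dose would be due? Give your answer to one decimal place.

1.5 g

The 4 doses were given 424, 318, 212, 106 minutes ago.
Total = 4.8·(1/2)^(424/51.7) + 4.8·(1/2)^(318/51.7) + 4.8·(1/2)^(212/51.7) + 4.8·(1/2)^(106/51.7)
      = 0.01631 + 0.067553 + 0.2798 + 1.1589 ≈ 1.5226 g.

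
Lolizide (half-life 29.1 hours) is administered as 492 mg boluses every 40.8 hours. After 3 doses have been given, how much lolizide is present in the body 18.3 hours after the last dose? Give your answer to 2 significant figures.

The 3 doses were given 99.9, 59.1, 18.3 hours ago.
Total = 492·(1/2)^(99.9/29.1) + 492·(1/2)^(59.1/29.1) + 492·(1/2)^(18.3/29.1)
      = 45.555 + 120.39 + 318.17 ≈ 484.11 mg.

480 mg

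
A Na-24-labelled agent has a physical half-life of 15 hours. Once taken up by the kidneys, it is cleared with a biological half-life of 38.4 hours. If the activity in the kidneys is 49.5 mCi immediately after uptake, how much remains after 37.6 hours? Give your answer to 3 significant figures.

1/t_eff = 1/t_phys + 1/t_biol = 1/15 + 1/38.4 = 0.092708 per hour.
t_eff = 15 × 38.4 / (15 + 38.4) ≈ 10.787 hours.
Remaining = 49.5 × (1/2)^(37.6/10.787) = 49.5 × (1/2)^3.4858 ≈ 4.4184 mCi.

4.42 mCi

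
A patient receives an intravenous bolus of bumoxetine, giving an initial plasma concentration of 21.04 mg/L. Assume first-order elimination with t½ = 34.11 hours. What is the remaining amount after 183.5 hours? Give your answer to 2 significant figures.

Number of half-lives: n = 183.5/34.11 ≈ 5.3797.
Remaining = 21.04 × (1/2)^5.3797 = 21.04 × 0.024019 ≈ 0.50537 mg/L.

0.51 mg/L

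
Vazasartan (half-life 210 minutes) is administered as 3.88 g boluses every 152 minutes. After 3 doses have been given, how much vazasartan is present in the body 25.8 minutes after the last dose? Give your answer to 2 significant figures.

7.0 g

The 3 doses were given 329.8, 177.8, 25.8 minutes ago.
Total = 3.88·(1/2)^(329.8/210) + 3.88·(1/2)^(177.8/210) + 3.88·(1/2)^(25.8/210)
      = 1.3064 + 2.1575 + 3.5633 ≈ 7.0272 g.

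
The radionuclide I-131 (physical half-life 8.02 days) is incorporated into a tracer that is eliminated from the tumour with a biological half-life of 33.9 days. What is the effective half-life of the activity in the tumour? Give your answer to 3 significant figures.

6.49 days

1/t_eff = 1/t_phys + 1/t_biol = 1/8.02 + 1/33.9 = 0.15419 per day.
t_eff = 8.02 × 33.9 / (8.02 + 33.9) ≈ 6.4856 days.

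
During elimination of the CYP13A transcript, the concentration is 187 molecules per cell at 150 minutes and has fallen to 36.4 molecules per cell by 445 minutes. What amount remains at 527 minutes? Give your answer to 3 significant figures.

23.1 molecules per cell

Over Δt = 445 − 150 = 295 minutes, the level fell by a factor of 187/36.4 ≈ 5.1374.
n = log₂(5.1374) ≈ 2.361 half-lives, so t½ = 295/2.361 ≈ 124.95 minutes.
From t = 445 to t = 527: 36.4 × (1/2)^((527−445)/124.95) ≈ 23.096 molecules per cell.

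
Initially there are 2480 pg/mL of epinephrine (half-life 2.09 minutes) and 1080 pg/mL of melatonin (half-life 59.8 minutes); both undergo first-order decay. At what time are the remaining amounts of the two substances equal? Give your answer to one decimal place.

Set 2480·(1/2)^(t/2.09) = 1080·(1/2)^(t/59.8).
Taking log₂: log₂(2480/1080) = t·(1/2.09 − 1/59.8).
log₂(2.2963) = 1.1993; 1/2.09 − 1/59.8 = 0.46175.
t = 1.1993 / 0.46175 ≈ 2.5973 minutes.

2.6 minutes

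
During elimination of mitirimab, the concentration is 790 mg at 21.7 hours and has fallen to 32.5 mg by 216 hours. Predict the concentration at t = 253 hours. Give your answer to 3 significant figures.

17.7 mg

Over Δt = 216 − 21.7 = 194.3 hours, the level fell by a factor of 790/32.5 ≈ 24.308.
n = log₂(24.308) ≈ 4.6033 half-lives, so t½ = 194.3/4.6033 ≈ 42.208 hours.
From t = 216 to t = 253: 32.5 × (1/2)^((253−216)/42.208) ≈ 17.701 mg.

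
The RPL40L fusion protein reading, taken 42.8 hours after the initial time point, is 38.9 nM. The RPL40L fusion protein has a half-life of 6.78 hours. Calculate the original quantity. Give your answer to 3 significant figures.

3090 nM

Number of half-lives elapsed: n = 42.8/6.78 ≈ 6.3127.
A₀ = A × 2^n = 38.9 × 2^6.3127 = 38.9 × 79.489 ≈ 3092.1 nM.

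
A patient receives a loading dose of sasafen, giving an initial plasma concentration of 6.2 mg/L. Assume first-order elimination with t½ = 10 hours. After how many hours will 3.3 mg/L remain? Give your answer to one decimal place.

9.1 hours

Fraction remaining = 3.3/6.2 ≈ 0.53226.
n = log₂(6.2/3.3) = ln(1.8788)/ln 2 ≈ 0.9098 half-lives.
t = n × t½ = 0.9098 × 10 ≈ 9.098 hours.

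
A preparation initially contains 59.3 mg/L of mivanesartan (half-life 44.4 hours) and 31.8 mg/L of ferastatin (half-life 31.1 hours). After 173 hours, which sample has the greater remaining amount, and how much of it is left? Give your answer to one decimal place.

mivanesartan: 59.3 × (1/2)^3.8964 ≈ 3.9822 mg/L.
ferastatin: 31.8 × (1/2)^5.5627 ≈ 0.6728 mg/L.
Mivanesartan has more remaining, at ≈ 3.9822 mg/L.

mivanesartan, 4.0 mg/L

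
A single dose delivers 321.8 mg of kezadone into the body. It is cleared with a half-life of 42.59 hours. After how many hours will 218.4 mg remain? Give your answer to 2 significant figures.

24 hours

Fraction remaining = 218.4/321.8 ≈ 0.67868.
n = log₂(321.8/218.4) = ln(1.4734)/ln 2 ≈ 0.55919 half-lives.
t = n × t½ = 0.55919 × 42.59 ≈ 23.816 hours.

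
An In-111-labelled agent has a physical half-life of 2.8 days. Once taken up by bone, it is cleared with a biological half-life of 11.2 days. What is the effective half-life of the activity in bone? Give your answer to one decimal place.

2.2 days

1/t_eff = 1/t_phys + 1/t_biol = 1/2.8 + 1/11.2 = 0.44643 per day.
t_eff = 2.8 × 11.2 / (2.8 + 11.2) ≈ 2.24 days.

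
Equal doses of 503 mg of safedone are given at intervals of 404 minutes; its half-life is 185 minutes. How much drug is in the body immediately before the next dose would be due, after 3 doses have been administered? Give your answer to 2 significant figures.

140 mg

The 3 doses were given 1212, 808, 404 minutes ago.
Total = 503·(1/2)^(1212/185) + 503·(1/2)^(808/185) + 503·(1/2)^(404/185)
      = 5.3631 + 24.367 + 110.71 ≈ 140.44 mg.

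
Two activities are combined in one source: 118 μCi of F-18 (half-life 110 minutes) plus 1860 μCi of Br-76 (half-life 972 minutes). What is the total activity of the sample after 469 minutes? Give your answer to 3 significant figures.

F-18: 118 × (1/2)^(469/110) = 118 × (1/2)^4.2636 ≈ 6.1433 μCi.
Br-76: 1860 × (1/2)^(469/972) = 1860 × (1/2)^0.48251 ≈ 1331.3 μCi.
Total = 6.1433 + 1331.3 ≈ 1337.4 μCi.

1340 μCi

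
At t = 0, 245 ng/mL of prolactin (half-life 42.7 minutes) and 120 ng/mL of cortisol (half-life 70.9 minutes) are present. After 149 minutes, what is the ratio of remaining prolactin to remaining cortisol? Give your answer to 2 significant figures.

0.78

prolactin: 245 × (1/2)^(149/42.7) = 245 × (1/2)^3.4895 ≈ 21.814 ng/mL.
cortisol: 120 × (1/2)^(149/70.9) = 120 × (1/2)^2.1016 ≈ 27.961 ng/mL.
Ratio ≈ 21.814 / 27.961 ≈ 0.78016.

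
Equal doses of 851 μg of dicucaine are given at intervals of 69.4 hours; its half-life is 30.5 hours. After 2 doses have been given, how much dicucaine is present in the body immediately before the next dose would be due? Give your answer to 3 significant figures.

The 2 doses were given 138.8, 69.4 hours ago.
Total = 851·(1/2)^(138.8/30.5) + 851·(1/2)^(69.4/30.5)
      = 36.307 + 175.78 ≈ 212.08 μg.

212 μg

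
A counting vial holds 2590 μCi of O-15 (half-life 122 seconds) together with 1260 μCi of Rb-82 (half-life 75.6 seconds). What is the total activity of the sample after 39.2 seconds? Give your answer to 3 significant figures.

O-15: 2590 × (1/2)^(39.2/122) = 2590 × (1/2)^0.32131 ≈ 2072.9 μCi.
Rb-82: 1260 × (1/2)^(39.2/75.6) = 1260 × (1/2)^0.51852 ≈ 879.59 μCi.
Total = 2072.9 + 879.59 ≈ 2952.5 μCi.

2950 μCi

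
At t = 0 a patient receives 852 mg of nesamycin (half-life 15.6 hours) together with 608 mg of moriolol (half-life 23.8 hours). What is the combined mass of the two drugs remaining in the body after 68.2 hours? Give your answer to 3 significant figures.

125 mg

nesamycin: 852 × (1/2)^(68.2/15.6) = 852 × (1/2)^4.3718 ≈ 41.153 mg.
moriolol: 608 × (1/2)^(68.2/23.8) = 608 × (1/2)^2.8655 ≈ 83.423 mg.
Total = 41.153 + 83.423 ≈ 124.58 mg.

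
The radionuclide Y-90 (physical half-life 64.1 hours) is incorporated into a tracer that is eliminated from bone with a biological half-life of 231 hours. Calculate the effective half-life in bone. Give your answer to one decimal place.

1/t_eff = 1/t_phys + 1/t_biol = 1/64.1 + 1/231 = 0.01993 per hour.
t_eff = 64.1 × 231 / (64.1 + 231) ≈ 50.177 hours.

50.2 hours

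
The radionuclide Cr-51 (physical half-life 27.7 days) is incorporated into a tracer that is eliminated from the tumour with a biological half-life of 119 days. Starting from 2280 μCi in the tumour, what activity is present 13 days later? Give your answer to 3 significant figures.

1530 μCi

1/t_eff = 1/t_phys + 1/t_biol = 1/27.7 + 1/119 = 0.044504 per day.
t_eff = 27.7 × 119 / (27.7 + 119) ≈ 22.47 days.
Remaining = 2280 × (1/2)^(13/22.47) = 2280 × (1/2)^0.57856 ≈ 1526.8 μCi.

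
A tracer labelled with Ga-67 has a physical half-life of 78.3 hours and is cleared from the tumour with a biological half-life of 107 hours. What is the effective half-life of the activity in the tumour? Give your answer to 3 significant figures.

1/t_eff = 1/t_phys + 1/t_biol = 1/78.3 + 1/107 = 0.022117 per hour.
t_eff = 78.3 × 107 / (78.3 + 107) ≈ 45.214 hours.

45.2 hours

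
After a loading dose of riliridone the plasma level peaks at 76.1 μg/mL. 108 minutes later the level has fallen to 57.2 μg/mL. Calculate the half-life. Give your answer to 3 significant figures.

A/A₀ = 57.2/76.1 ≈ 0.75164.
n = log₂(1.3304) ≈ 0.41188 half-lives elapsed in 108 minutes.
t½ = 108/0.41188 ≈ 262.21 minutes.

262 minutes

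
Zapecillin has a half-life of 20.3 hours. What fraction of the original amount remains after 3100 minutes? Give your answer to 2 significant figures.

3100 minutes = 51.6667 hours.
n = 51.6667/20.3 ≈ 2.5452 half-lives.
Fraction remaining = (1/2)^2.5452 ≈ 0.17133.

0.17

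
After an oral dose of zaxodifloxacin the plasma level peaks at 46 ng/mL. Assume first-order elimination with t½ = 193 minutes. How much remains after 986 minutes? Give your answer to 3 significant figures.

1.33 ng/mL

Number of half-lives: n = 986/193 ≈ 5.1088.
Remaining = 46 × (1/2)^5.1088 = 46 × 0.02898 ≈ 1.3331 ng/mL.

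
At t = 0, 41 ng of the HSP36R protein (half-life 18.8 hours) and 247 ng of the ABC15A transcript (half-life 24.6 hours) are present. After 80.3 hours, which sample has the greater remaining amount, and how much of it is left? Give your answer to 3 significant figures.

HSP36R protein: 41 × (1/2)^4.2713 ≈ 2.1233 ng.
ABC15A transcript: 247 × (1/2)^3.2642 ≈ 25.708 ng.
ABC15A transcript has more remaining, at ≈ 25.708 ng.

ABC15A transcript, 25.7 ng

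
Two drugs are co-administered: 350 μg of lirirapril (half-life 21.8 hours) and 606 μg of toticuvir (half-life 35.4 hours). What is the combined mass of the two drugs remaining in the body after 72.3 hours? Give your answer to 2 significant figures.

lirirapril: 350 × (1/2)^(72.3/21.8) = 350 × (1/2)^3.3165 ≈ 35.132 μg.
toticuvir: 606 × (1/2)^(72.3/35.4) = 606 × (1/2)^2.0424 ≈ 147.12 μg.
Total = 35.132 + 147.12 ≈ 182.25 μg.

180 μg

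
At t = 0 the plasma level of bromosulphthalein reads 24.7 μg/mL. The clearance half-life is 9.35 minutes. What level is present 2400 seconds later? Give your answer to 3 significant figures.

Convert the elapsed time: 2400 seconds = 40 minutes.
Number of half-lives: n = 40/9.35 ≈ 4.2781.
Remaining = 24.7 × (1/2)^4.2781 = 24.7 × 0.051543 ≈ 1.2731 μg/mL.

1.27 μg/mL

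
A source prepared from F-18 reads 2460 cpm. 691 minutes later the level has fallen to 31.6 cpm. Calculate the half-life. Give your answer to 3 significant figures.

110 minutes

A/A₀ = 31.6/2460 ≈ 0.012846.
n = log₂(77.848) ≈ 6.2826 half-lives elapsed in 691 minutes.
t½ = 691/6.2826 ≈ 109.99 minutes.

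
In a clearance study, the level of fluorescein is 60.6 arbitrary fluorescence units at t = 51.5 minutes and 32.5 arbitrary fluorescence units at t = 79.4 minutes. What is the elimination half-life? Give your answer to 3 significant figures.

31.0 minutes

Over Δt = 79.4 − 51.5 = 27.9 minutes, the level fell by a factor of 60.6/32.5 ≈ 1.8646.
n = log₂(1.8646) ≈ 0.89888 half-lives, so t½ = 27.9/0.89888 ≈ 31.039 minutes.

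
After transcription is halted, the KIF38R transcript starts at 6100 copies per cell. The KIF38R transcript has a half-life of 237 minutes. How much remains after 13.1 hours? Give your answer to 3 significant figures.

612 copies per cell

Convert the elapsed time: 13.1 hours = 786 minutes.
Number of half-lives: n = 786/237 ≈ 3.3165.
Remaining = 6100 × (1/2)^3.3165 = 6100 × 0.10038 ≈ 612.32 copies per cell.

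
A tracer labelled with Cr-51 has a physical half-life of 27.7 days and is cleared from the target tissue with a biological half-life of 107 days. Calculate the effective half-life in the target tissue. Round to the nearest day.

22 days

1/t_eff = 1/t_phys + 1/t_biol = 1/27.7 + 1/107 = 0.045447 per day.
t_eff = 27.7 × 107 / (27.7 + 107) ≈ 22.004 days.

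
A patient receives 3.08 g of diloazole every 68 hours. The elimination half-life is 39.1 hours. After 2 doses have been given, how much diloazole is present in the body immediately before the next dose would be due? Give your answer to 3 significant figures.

1.20 g

The 2 doses were given 136, 68 hours ago.
Total = 3.08·(1/2)^(136/39.1) + 3.08·(1/2)^(68/39.1)
      = 0.27637 + 0.92261 ≈ 1.199 g.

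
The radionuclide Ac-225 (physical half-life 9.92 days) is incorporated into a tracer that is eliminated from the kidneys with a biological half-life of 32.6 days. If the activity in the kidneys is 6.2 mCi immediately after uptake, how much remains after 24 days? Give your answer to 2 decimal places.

0.70 mCi

1/t_eff = 1/t_phys + 1/t_biol = 1/9.92 + 1/32.6 = 0.13148 per day.
t_eff = 9.92 × 32.6 / (9.92 + 32.6) ≈ 7.6056 days.
Remaining = 6.2 × (1/2)^(24/7.6056) = 6.2 × (1/2)^3.1556 ≈ 0.69579 mCi.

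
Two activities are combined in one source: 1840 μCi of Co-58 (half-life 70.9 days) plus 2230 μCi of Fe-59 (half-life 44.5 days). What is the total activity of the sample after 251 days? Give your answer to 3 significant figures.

203 μCi

Co-58: 1840 × (1/2)^(251/70.9) = 1840 × (1/2)^3.5402 ≈ 158.17 μCi.
Fe-59: 2230 × (1/2)^(251/44.5) = 2230 × (1/2)^5.6404 ≈ 44.705 μCi.
Total = 158.17 + 44.705 ≈ 202.87 μCi.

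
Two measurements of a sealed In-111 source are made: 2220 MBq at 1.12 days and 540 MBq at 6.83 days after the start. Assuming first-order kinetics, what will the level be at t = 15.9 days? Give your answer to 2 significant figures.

Over Δt = 6.83 − 1.12 = 5.71 days, the level fell by a factor of 2220/540 ≈ 4.1111.
n = log₂(4.1111) ≈ 2.0395 half-lives, so t½ = 5.71/2.0395 ≈ 2.7997 days.
From t = 6.83 to t = 15.9: 540 × (1/2)^((15.9−6.83)/2.7997) ≈ 57.168 MBq.

57 MBq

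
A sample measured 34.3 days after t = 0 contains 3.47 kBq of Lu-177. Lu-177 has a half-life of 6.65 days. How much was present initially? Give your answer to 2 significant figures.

120 kBq

Number of half-lives elapsed: n = 34.3/6.65 ≈ 5.1579.
A₀ = A × 2^n = 3.47 × 2^5.1579 = 3.47 × 35.701 ≈ 123.88 kBq.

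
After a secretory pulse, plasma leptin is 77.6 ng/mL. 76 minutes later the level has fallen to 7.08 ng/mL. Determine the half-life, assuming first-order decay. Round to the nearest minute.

22 minutes

A/A₀ = 7.08/77.6 ≈ 0.091237.
n = log₂(10.96) ≈ 3.4542 half-lives elapsed in 76 minutes.
t½ = 76/3.4542 ≈ 22.002 minutes.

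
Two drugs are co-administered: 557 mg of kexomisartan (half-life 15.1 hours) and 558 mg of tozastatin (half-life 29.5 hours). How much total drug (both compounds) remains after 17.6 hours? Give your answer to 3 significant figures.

617 mg

kexomisartan: 557 × (1/2)^(17.6/15.1) = 557 × (1/2)^1.1656 ≈ 248.31 mg.
tozastatin: 558 × (1/2)^(17.6/29.5) = 558 × (1/2)^0.59661 ≈ 369.01 mg.
Total = 248.31 + 369.01 ≈ 617.31 mg.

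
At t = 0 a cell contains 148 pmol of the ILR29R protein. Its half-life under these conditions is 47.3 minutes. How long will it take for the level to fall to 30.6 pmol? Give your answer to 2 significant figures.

110 minutes

Fraction remaining = 30.6/148 ≈ 0.20676.
n = log₂(148/30.6) = ln(4.8366)/ln 2 ≈ 2.274 half-lives.
t = n × t½ = 2.274 × 47.3 ≈ 107.56 minutes.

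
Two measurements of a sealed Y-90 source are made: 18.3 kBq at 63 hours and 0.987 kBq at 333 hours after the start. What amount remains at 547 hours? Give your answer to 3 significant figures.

Over Δt = 333 − 63 = 270 hours, the level fell by a factor of 18.3/0.987 ≈ 18.541.
n = log₂(18.541) ≈ 4.2126 half-lives, so t½ = 270/4.2126 ≈ 64.093 hours.
From t = 333 to t = 547: 0.987 × (1/2)^((547−333)/64.093) ≈ 0.097545 kBq.

0.0975 kBq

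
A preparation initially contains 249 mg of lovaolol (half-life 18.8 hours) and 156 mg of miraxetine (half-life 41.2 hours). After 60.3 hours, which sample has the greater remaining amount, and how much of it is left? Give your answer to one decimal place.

lovaolol: 249 × (1/2)^3.2074 ≈ 26.956 mg.
miraxetine: 156 × (1/2)^1.4636 ≈ 56.564 mg.
Miraxetine has more remaining, at ≈ 56.564 mg.

miraxetine, 56.6 mg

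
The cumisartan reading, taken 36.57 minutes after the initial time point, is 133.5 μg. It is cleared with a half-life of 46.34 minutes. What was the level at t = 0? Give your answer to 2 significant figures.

230 μg

Number of half-lives elapsed: n = 36.57/46.34 ≈ 0.78917.
A₀ = A × 2^n = 133.5 × 2^0.78917 = 133.5 × 1.7281 ≈ 230.7 μg.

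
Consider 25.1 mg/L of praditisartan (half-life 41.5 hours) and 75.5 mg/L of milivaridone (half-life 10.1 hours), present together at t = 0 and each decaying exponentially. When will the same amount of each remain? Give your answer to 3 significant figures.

21.2 hours

Set 25.1·(1/2)^(t/41.5) = 75.5·(1/2)^(t/10.1).
Taking log₂: log₂(25.1/75.5) = t·(1/41.5 − 1/10.1).
log₂(0.33245) = -1.5888; 1/41.5 − 1/10.1 = -0.074914.
t = -1.5888 / -0.074914 ≈ 21.208 hours.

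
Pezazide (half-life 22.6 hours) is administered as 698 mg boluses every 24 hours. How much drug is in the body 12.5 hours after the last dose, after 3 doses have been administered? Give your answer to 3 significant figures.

813 mg

The 3 doses were given 60.5, 36.5, 12.5 hours ago.
Total = 698·(1/2)^(60.5/22.6) + 698·(1/2)^(36.5/22.6) + 698·(1/2)^(12.5/22.6)
      = 109.14 + 227.87 + 475.73 ≈ 812.74 mg.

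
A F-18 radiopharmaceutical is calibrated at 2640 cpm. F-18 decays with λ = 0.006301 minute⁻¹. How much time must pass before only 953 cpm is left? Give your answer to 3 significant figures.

t½ = ln 2 / λ = 0.69315 / 0.006301 ≈ 110.01 minutes.
Fraction remaining = 953/2640 ≈ 0.36098.
n = log₂(2640/953) = ln(2.7702)/ln 2 ≈ 1.47 half-lives.
t = n × t½ = 1.47 × 110.01 ≈ 161.71 minutes.

162 minutes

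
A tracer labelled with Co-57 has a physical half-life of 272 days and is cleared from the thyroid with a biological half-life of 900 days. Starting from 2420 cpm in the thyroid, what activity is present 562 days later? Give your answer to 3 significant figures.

375 cpm

1/t_eff = 1/t_phys + 1/t_biol = 1/272 + 1/900 = 0.0047876 per day.
t_eff = 272 × 900 / (272 + 900) ≈ 208.87 days.
Remaining = 2420 × (1/2)^(562/208.87) = 2420 × (1/2)^2.6906 ≈ 374.85 cpm.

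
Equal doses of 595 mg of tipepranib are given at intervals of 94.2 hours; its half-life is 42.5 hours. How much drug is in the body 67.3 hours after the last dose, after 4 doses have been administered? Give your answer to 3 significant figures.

252 mg

The 4 doses were given 349.9, 255.7, 161.5, 67.3 hours ago.
Total = 595·(1/2)^(349.9/42.5) + 595·(1/2)^(255.7/42.5) + 595·(1/2)^(161.5/42.5) + 595·(1/2)^(67.3/42.5)
      = 1.9777 + 9.1913 + 42.717 + 198.53 ≈ 252.42 mg.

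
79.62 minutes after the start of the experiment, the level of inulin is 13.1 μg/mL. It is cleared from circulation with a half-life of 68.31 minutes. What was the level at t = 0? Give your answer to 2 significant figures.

29 μg/mL

Number of half-lives elapsed: n = 79.62/68.31 ≈ 1.1656.
A₀ = A × 2^n = 13.1 × 2^1.1656 = 13.1 × 2.2432 ≈ 29.386 μg/mL.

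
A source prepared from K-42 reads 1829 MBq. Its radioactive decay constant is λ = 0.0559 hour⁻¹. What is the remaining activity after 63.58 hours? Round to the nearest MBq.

52 MBq

t½ = ln 2 / λ = 0.69315 / 0.0559 ≈ 12.4 hours.
Number of half-lives: n = 63.58/12.4 ≈ 5.1275.
Remaining = 1829 × (1/2)^5.1275 = 1829 × 0.028606 ≈ 52.321 MBq.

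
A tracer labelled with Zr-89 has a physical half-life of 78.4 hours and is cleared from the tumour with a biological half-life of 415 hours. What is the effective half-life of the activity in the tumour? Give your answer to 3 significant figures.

1/t_eff = 1/t_phys + 1/t_biol = 1/78.4 + 1/415 = 0.015165 per hour.
t_eff = 78.4 × 415 / (78.4 + 415) ≈ 65.942 hours.

65.9 hours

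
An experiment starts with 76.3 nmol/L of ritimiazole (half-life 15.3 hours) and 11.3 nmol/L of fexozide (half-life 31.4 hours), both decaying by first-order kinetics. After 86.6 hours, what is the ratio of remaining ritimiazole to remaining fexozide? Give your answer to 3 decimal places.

0.903

ritimiazole: 76.3 × (1/2)^(86.6/15.3) = 76.3 × (1/2)^5.6601 ≈ 1.5089 nmol/L.
fexozide: 11.3 × (1/2)^(86.6/31.4) = 11.3 × (1/2)^2.758 ≈ 1.6705 nmol/L.
Ratio ≈ 1.5089 / 1.6705 ≈ 0.90325.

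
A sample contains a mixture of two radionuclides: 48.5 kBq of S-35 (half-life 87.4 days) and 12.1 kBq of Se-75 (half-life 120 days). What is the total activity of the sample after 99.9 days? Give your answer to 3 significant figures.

28.8 kBq

S-35: 48.5 × (1/2)^(99.9/87.4) = 48.5 × (1/2)^1.143 ≈ 21.961 kBq.
Se-75: 12.1 × (1/2)^(99.9/120) = 12.1 × (1/2)^0.8325 ≈ 6.7948 kBq.
Total = 21.961 + 6.7948 ≈ 28.756 kBq.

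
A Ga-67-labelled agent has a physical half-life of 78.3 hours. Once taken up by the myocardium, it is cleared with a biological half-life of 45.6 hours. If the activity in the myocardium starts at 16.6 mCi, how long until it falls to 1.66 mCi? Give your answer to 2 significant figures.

1/t_eff = 1/t_phys + 1/t_biol = 1/78.3 + 1/45.6 = 0.034701 per hour.
t_eff = 78.3 × 45.6 / (78.3 + 45.6) ≈ 28.817 hours.
n = log₂(16.6/1.66) ≈ 3.3219; t = 3.3219 × 28.817 ≈ 95.729 hours.

96 hours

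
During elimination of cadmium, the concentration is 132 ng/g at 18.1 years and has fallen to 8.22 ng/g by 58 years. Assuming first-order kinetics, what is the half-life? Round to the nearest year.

10 years

Over Δt = 58 − 18.1 = 39.9 years, the level fell by a factor of 132/8.22 ≈ 16.058.
n = log₂(16.058) ≈ 4.0053 half-lives, so t½ = 39.9/4.0053 ≈ 9.9619 years.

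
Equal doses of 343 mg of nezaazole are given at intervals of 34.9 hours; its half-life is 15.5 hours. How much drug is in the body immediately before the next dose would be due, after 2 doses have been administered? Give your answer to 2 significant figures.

The 2 doses were given 69.8, 34.9 hours ago.
Total = 343·(1/2)^(69.8/15.5) + 343·(1/2)^(34.9/15.5)
      = 15.125 + 72.026 ≈ 87.151 mg.

87 mg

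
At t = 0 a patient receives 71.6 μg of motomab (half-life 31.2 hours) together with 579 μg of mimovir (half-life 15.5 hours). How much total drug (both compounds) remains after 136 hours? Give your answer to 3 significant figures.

motomab: 71.6 × (1/2)^(136/31.2) = 71.6 × (1/2)^4.359 ≈ 3.4892 μg.
mimovir: 579 × (1/2)^(136/15.5) = 579 × (1/2)^8.7742 ≈ 1.3225 μg.
Total = 3.4892 + 1.3225 ≈ 4.8117 μg.

4.81 μg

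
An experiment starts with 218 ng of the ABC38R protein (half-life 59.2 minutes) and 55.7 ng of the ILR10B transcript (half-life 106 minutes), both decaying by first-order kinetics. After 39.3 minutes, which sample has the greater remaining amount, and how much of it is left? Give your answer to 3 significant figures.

ABC38R protein, 138 ng

ABC38R protein: 218 × (1/2)^0.66385 ≈ 137.6 ng.
ILR10B transcript: 55.7 × (1/2)^0.37075 ≈ 43.077 ng.
ABC38R protein has more remaining, at ≈ 137.6 ng.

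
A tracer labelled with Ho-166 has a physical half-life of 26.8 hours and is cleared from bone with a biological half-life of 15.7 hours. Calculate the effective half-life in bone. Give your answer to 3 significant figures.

1/t_eff = 1/t_phys + 1/t_biol = 1/26.8 + 1/15.7 = 0.10101 per hour.
t_eff = 26.8 × 15.7 / (26.8 + 15.7) ≈ 9.9002 hours.

9.90 hours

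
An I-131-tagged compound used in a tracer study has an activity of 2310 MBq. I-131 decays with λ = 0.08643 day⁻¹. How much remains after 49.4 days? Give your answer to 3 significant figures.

t½ = ln 2 / λ = 0.69315 / 0.08643 ≈ 8.0198 days.
Number of half-lives: n = 49.4/8.0198 ≈ 6.1598.
Remaining = 2310 × (1/2)^6.1598 = 2310 × 0.013987 ≈ 32.309 MBq.

32.3 MBq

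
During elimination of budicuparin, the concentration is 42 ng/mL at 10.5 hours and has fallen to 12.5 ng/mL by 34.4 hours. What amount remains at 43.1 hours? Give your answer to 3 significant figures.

8.04 ng/mL

Over Δt = 34.4 − 10.5 = 23.9 hours, the level fell by a factor of 42/12.5 ≈ 3.36.
n = log₂(3.36) ≈ 1.7485 half-lives, so t½ = 23.9/1.7485 ≈ 13.669 hours.
From t = 34.4 to t = 43.1: 12.5 × (1/2)^((43.1−34.4)/13.669) ≈ 8.0411 ng/mL.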